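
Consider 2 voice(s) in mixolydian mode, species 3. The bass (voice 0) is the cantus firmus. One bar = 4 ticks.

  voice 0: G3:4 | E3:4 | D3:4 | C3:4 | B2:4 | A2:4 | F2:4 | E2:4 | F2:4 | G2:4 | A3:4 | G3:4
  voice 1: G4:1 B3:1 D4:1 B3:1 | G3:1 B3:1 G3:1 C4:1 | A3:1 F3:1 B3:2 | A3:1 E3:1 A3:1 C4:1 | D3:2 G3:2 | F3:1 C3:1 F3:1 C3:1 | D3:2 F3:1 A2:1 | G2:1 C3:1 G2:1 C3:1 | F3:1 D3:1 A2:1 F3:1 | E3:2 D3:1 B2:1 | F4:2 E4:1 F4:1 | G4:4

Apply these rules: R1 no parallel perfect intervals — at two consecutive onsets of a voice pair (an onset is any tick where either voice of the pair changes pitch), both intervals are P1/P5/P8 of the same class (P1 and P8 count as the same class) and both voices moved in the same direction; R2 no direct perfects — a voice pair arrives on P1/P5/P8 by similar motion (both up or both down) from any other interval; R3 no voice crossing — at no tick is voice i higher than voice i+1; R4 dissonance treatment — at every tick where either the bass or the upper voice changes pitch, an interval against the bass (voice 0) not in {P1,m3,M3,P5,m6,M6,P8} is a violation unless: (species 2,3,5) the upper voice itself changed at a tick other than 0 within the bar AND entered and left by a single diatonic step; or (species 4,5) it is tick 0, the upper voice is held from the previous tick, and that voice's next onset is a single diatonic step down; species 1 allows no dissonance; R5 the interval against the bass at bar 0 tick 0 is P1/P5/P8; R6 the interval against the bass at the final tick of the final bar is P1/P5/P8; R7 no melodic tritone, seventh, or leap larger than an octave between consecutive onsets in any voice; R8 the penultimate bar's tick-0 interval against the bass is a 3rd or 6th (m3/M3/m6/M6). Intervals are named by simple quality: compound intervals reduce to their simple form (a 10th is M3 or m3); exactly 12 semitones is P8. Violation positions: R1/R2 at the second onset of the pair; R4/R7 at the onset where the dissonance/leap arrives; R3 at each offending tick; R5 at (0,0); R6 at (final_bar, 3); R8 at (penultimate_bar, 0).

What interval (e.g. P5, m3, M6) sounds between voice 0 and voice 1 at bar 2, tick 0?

P5

voice 0=D3 voice 1=A3 -> P5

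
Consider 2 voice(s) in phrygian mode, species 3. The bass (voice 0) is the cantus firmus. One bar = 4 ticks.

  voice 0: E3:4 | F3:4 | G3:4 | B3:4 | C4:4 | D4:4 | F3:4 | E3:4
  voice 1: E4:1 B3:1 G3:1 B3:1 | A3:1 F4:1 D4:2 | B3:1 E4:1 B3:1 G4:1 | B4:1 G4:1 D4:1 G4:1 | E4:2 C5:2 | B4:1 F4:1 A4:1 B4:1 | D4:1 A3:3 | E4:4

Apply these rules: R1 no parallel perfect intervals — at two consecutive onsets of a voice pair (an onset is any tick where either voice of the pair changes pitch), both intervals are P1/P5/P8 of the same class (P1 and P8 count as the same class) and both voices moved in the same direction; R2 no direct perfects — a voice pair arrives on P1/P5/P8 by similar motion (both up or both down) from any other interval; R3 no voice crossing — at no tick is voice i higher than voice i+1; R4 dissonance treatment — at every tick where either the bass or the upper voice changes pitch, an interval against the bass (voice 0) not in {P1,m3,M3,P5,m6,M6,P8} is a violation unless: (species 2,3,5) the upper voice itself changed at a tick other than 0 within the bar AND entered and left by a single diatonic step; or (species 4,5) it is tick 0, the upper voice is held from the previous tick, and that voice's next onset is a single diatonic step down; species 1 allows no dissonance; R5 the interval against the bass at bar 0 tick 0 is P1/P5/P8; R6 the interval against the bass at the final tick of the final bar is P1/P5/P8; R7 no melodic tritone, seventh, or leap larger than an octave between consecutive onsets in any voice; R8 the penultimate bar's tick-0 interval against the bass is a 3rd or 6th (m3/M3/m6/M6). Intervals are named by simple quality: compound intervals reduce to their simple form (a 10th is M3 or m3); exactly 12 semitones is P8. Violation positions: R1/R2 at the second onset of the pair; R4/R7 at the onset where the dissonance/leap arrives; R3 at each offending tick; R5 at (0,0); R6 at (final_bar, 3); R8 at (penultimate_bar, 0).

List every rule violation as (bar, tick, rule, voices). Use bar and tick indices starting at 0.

bar 0: v0=E3 v1=E4 downbeat P8
bar 1: v0=F3 v1=A3 downbeat M3
bar 2: v0=G3 v1=B3 downbeat M3
bar 3: v0=B3 v1=B4 downbeat P8
bar 4: v0=C4 v1=E4 downbeat M3
bar 5: v0=D4 v1=B4 downbeat M6
bar 6: v0=F3 v1=D4 downbeat M6
bar 7: v0=E3 v1=E4 downbeat P8
  -> R1 @ bar 3 tick 0 v(0, 1): G3/G4 P8 -> B3/B4 P8 similar
  -> R7 @ bar 5 tick 1 v(1,): B4->F4 leap 6st

(3, 0, R1, (0, 1))
(5, 1, R7, (1,))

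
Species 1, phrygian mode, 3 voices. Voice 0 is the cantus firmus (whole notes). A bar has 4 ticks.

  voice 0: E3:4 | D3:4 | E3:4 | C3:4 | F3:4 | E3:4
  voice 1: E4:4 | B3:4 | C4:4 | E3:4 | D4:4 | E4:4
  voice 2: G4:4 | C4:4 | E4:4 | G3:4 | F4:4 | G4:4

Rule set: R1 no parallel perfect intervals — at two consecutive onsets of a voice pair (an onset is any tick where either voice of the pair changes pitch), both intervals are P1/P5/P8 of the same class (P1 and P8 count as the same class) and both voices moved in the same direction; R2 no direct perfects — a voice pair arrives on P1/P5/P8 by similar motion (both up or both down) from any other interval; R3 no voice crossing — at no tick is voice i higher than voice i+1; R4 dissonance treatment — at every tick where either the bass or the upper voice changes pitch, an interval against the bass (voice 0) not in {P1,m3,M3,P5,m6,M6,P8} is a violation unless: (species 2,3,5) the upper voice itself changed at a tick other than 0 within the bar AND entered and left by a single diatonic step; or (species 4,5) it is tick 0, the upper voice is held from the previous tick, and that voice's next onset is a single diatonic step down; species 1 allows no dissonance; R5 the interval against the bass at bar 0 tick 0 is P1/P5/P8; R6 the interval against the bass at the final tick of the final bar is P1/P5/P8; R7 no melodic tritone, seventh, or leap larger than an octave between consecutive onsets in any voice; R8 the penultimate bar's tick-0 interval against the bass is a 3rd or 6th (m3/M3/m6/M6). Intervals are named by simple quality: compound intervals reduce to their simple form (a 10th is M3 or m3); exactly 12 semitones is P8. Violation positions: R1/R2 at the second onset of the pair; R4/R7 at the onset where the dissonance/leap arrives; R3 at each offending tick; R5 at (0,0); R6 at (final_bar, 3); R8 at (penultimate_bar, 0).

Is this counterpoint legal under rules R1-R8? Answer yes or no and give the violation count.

No (9 violations)

bar 0: v0=E3 v1=E4 v2=G4 (m3)
bar 1: v0=D3 v1=B3 v2=C4 (m7)
bar 2: v0=E3 v1=C4 v2=E4 (P8)
bar 3: v0=C3 v1=E3 v2=G3 (P5)
bar 4: v0=F3 v1=D4 v2=F4 (P8)
bar 5: v0=E3 v1=E4 v2=G4 (m3)
  R5 @ bar0.0: opens on m3
  R4 @ bar1.0: D3/C4 m7 untreated
  R2 @ bar2.0: D3/C4 m7 -> E3/E4 P8 similar
  R2 @ bar3.0: E3/E4 P8 -> C3/G3 P5 similar
  R2 @ bar4.0: C3/G3 P5 -> F3/F4 P8 similar
  R7 @ bar4.0: E3->D4 leap 10st
  R7 @ bar4.0: G3->F4 leap 10st
  R8 @ bar4.0: penult P8 not 3rd/6th
  R6 @ bar5.3: closes on m3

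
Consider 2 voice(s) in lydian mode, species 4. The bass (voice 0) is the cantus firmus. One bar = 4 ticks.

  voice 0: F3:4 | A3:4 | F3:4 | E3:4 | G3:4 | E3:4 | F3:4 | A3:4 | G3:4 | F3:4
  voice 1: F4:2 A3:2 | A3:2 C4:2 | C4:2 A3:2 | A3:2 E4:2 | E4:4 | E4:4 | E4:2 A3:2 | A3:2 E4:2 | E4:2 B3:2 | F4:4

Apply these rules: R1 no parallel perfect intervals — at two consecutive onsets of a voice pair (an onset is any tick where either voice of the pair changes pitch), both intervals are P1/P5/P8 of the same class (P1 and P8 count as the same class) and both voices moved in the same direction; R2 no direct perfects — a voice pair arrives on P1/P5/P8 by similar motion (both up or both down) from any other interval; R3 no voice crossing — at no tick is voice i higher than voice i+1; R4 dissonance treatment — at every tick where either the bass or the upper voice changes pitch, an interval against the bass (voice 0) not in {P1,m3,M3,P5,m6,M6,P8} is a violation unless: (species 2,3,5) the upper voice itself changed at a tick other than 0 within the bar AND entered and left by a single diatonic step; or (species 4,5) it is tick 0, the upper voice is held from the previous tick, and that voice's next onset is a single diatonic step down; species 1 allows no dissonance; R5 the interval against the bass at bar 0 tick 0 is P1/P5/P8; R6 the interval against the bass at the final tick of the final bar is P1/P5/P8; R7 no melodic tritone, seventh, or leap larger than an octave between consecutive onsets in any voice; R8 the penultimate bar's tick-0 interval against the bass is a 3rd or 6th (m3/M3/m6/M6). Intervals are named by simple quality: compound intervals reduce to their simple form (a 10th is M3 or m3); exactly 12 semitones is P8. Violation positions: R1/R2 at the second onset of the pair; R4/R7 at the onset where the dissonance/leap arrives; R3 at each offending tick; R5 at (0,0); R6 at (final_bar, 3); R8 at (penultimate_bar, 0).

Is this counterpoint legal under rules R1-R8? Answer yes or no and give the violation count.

No (3 violations)

bar 0: v0=F3 v1=F4 (P8)
bar 1: v0=A3 v1=A3 (P1)
bar 2: v0=F3 v1=C4 (P5)
bar 3: v0=E3 v1=A3 (P4)
bar 4: v0=G3 v1=E4 (M6)
bar 5: v0=E3 v1=E4 (P8)
bar 6: v0=F3 v1=E4 (M7)
bar 7: v0=A3 v1=A3 (P1)
bar 8: v0=G3 v1=E4 (M6)
bar 9: v0=F3 v1=F4 (P8)
  R4 @ bar3.0: E3/A3 P4 untreated
  R4 @ bar6.0: F3/E4 M7 untreated
  R7 @ bar9.0: B3->F4 leap 6st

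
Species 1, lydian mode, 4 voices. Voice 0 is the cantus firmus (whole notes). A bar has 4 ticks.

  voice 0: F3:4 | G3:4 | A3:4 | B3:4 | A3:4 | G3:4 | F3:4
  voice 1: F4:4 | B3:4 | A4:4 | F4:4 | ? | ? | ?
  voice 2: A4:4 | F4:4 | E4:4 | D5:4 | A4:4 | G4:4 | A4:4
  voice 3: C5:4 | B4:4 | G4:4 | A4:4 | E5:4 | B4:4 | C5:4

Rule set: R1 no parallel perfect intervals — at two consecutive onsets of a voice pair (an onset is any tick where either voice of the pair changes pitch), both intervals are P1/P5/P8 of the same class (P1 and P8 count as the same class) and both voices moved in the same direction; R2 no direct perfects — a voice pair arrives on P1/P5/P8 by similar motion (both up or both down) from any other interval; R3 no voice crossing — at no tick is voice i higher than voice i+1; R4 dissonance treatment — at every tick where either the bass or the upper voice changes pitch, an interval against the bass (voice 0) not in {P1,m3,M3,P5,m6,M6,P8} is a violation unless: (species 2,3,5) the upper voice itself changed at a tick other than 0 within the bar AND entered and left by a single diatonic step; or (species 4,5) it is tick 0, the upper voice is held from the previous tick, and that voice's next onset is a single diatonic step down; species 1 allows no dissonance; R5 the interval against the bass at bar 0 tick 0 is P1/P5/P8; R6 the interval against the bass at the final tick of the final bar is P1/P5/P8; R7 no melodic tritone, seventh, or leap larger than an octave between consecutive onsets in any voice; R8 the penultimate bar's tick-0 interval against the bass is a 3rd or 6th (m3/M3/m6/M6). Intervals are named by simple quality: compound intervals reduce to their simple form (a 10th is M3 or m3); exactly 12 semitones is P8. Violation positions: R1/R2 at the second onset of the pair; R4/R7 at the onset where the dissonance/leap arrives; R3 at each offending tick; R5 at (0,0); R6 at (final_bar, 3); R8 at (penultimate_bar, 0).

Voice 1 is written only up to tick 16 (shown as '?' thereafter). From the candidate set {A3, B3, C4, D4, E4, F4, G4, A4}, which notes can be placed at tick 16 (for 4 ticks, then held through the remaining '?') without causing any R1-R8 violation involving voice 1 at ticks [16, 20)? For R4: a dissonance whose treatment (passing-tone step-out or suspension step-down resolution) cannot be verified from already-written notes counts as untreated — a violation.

A3: violates R2
B3: violates R4,R7
C4: legal
D4: violates R2,R4
E4: violates R2
F4: legal
G4: violates R4
A4: violates R2

{C4, F4}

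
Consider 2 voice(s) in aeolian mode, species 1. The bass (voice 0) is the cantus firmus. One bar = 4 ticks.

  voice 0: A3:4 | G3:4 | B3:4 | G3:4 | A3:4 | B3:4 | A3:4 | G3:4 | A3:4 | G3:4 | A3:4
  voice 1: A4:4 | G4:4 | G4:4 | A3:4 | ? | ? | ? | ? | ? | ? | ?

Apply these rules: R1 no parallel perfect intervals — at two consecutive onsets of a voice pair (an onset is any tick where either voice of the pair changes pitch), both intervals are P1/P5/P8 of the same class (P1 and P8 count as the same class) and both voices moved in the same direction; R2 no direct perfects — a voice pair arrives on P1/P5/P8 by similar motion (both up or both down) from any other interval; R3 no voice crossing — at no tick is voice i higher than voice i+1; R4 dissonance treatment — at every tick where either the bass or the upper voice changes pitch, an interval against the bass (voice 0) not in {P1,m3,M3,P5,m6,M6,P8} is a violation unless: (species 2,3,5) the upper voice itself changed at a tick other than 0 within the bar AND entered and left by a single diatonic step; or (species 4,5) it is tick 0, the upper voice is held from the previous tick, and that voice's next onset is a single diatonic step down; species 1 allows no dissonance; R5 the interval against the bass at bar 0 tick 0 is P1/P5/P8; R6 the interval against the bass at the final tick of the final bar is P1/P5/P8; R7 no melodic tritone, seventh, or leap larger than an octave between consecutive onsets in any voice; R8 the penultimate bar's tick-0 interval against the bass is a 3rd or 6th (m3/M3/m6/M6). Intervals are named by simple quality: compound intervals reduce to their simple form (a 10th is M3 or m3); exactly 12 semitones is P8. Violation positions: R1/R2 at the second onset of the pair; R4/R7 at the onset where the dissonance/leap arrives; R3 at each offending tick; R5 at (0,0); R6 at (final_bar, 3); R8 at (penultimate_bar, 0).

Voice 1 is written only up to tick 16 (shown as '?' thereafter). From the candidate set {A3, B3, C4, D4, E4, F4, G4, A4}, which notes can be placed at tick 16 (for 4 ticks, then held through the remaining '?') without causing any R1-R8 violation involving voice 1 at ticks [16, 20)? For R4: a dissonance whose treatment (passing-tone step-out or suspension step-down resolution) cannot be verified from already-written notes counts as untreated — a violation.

{A3, C4, F4}

A3: legal
B3: violates R4
C4: legal
D4: violates R4
E4: violates R2
F4: legal
G4: violates R4,R7
A4: violates R2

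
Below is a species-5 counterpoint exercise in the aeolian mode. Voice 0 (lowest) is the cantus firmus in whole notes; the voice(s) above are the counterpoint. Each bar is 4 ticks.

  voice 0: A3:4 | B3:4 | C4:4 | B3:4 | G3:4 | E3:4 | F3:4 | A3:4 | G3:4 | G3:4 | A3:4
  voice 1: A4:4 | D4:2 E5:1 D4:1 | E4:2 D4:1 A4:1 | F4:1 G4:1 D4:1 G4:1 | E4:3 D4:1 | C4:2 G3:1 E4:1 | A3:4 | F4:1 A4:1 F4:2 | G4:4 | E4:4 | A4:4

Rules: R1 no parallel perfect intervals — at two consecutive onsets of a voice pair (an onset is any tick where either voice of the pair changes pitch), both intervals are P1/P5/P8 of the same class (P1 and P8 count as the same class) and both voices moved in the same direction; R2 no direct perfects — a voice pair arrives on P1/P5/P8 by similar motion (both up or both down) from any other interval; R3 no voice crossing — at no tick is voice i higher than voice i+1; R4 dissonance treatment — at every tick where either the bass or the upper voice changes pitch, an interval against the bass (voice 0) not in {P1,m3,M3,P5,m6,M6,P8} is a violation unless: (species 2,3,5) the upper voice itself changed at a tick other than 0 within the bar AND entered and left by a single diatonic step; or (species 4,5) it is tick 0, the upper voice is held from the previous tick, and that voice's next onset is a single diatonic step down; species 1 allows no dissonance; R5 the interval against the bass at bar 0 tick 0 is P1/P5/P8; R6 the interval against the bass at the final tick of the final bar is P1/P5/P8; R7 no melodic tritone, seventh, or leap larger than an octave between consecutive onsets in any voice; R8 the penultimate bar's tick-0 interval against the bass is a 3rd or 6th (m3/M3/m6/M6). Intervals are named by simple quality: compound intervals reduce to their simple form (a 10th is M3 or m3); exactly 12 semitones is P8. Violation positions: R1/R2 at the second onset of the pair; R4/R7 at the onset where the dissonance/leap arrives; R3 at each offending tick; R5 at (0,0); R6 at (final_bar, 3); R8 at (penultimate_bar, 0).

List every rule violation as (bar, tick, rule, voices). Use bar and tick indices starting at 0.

(1, 2, R4, (0, 1))
(1, 2, R7, (1,))
(1, 3, R7, (1,))
(2, 2, R4, (0, 1))
(3, 0, R4, (0, 1))
(10, 0, R2, (0, 1))

bar 0: v0=A3 v1=A4 downbeat P8
bar 1: v0=B3 v1=D4 downbeat m3
bar 2: v0=C4 v1=E4 downbeat M3
bar 3: v0=B3 v1=F4 downbeat TT
bar 4: v0=G3 v1=E4 downbeat M6
bar 5: v0=E3 v1=C4 downbeat m6
bar 6: v0=F3 v1=A3 downbeat M3
bar 7: v0=A3 v1=F4 downbeat m6
bar 8: v0=G3 v1=G4 downbeat P8
bar 9: v0=G3 v1=E4 downbeat M6
bar 10: v0=A3 v1=A4 downbeat P8
  -> R4 @ bar 1 tick 2 v(0, 1): B3/E5 P4 untreated
  -> R7 @ bar 1 tick 2 v(1,): D4->E5 leap 14st
  -> R7 @ bar 1 tick 3 v(1,): E5->D4 leap 14st
  -> R4 @ bar 2 tick 2 v(0, 1): C4/D4 M2 untreated
  -> R4 @ bar 3 tick 0 v(0, 1): B3/F4 TT untreated
  -> R2 @ bar 10 tick 0 v(0, 1): G3/E4 M6 -> A3/A4 P8 similar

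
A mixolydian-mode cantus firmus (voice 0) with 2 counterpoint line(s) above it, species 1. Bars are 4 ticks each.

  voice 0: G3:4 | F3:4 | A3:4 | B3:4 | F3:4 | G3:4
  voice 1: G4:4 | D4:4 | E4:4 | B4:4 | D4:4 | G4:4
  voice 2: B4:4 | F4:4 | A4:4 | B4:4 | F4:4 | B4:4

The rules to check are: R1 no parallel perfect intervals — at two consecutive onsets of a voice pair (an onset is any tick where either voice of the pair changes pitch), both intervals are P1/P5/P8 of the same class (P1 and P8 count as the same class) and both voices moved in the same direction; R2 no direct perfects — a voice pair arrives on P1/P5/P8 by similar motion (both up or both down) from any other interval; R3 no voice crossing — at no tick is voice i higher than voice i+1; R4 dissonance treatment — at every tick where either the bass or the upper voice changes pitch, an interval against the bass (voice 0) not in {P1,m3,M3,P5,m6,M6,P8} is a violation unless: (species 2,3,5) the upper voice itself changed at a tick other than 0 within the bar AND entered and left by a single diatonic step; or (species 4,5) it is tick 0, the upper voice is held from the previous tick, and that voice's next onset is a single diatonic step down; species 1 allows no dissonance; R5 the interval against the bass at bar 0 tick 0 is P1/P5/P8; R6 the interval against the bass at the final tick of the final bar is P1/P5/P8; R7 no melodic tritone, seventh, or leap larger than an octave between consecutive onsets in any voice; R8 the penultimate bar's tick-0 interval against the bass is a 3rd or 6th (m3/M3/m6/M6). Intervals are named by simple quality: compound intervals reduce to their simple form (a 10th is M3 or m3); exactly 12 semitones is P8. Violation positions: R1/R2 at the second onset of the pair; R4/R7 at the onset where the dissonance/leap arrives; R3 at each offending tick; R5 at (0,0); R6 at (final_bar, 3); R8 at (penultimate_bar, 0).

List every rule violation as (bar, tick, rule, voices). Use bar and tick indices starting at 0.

bar 0: v0=G3 v1=G4 v2=B4 downbeat M3
bar 1: v0=F3 v1=D4 v2=F4 downbeat P8
bar 2: v0=A3 v1=E4 v2=A4 downbeat P8
bar 3: v0=B3 v1=B4 v2=B4 downbeat P8
bar 4: v0=F3 v1=D4 v2=F4 downbeat P8
bar 5: v0=G3 v1=G4 v2=B4 downbeat M3
  -> R5 @ bar 0 tick 0 v(0, 2): opens on M3
  -> R2 @ bar 1 tick 0 v(0, 2): G3/B4 M3 -> F3/F4 P8 similar
  -> R7 @ bar 1 tick 0 v(2,): B4->F4 leap 6st
  -> R1 @ bar 2 tick 0 v(0, 2): F3/F4 P8 -> A3/A4 P8 similar
  -> R2 @ bar 2 tick 0 v(0, 1): F3/D4 M6 -> A3/E4 P5 similar
  -> R1 @ bar 3 tick 0 v(0, 2): A3/A4 P8 -> B3/B4 P8 similar
  -> R2 @ bar 3 tick 0 v(0, 1): A3/E4 P5 -> B3/B4 P8 similar
  -> R2 @ bar 3 tick 0 v(1, 2): E4/A4 P4 -> B4/B4 P1 similar
  -> R1 @ bar 4 tick 0 v(0, 2): B3/B4 P8 -> F3/F4 P8 similar
  -> R7 @ bar 4 tick 0 v(0,): B3->F3 leap 6st
  -> R7 @ bar 4 tick 0 v(2,): B4->F4 leap 6st
  -> R8 @ bar 4 tick 0 v(0, 2): penult P8 not 3rd/6th
  -> R2 @ bar 5 tick 0 v(0, 1): F3/D4 M6 -> G3/G4 P8 similar
  -> R7 @ bar 5 tick 0 v(2,): F4->B4 leap 6st
  -> R6 @ bar 5 tick 3 v(0, 2): closes on M3

(0, 0, R5, (0, 2))
(1, 0, R2, (0, 2))
(1, 0, R7, (2,))
(2, 0, R1, (0, 2))
(2, 0, R2, (0, 1))
(3, 0, R1, (0, 2))
(3, 0, R2, (0, 1))
(3, 0, R2, (1, 2))
(4, 0, R1, (0, 2))
(4, 0, R7, (0,))
(4, 0, R7, (2,))
(4, 0, R8, (0, 2))
(5, 0, R2, (0, 1))
(5, 0, R7, (2,))
(5, 3, R6, (0, 2))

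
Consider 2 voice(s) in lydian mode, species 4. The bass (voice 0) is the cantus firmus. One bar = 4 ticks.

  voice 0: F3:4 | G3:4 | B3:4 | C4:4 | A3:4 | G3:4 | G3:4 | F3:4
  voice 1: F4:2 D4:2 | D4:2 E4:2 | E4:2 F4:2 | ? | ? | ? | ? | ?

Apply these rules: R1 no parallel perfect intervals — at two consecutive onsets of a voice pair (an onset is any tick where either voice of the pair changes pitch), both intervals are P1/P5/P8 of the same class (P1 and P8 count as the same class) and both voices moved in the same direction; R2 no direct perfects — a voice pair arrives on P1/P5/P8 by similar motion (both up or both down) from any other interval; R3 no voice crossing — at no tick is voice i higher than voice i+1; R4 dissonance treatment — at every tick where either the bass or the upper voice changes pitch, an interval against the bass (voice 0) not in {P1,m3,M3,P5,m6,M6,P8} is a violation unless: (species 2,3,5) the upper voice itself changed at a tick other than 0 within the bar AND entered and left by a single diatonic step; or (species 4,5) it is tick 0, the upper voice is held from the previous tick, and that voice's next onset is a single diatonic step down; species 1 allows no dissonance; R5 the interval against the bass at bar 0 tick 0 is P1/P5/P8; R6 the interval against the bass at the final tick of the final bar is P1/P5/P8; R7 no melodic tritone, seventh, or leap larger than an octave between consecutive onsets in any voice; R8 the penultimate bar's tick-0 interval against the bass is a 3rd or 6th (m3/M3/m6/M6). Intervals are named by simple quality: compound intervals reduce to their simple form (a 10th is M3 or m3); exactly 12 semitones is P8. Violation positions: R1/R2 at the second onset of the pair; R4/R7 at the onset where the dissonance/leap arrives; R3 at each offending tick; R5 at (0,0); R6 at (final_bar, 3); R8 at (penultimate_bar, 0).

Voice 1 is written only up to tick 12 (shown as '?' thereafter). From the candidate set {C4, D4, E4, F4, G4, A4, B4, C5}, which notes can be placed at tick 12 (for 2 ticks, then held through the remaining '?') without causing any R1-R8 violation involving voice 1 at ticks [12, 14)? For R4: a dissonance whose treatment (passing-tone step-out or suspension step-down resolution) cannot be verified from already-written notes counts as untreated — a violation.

{A4, C4, E4}

C4: legal
D4: violates R4
E4: legal
F4: violates R4
G4: violates R2
A4: legal
B4: violates R4,R7
C5: violates R2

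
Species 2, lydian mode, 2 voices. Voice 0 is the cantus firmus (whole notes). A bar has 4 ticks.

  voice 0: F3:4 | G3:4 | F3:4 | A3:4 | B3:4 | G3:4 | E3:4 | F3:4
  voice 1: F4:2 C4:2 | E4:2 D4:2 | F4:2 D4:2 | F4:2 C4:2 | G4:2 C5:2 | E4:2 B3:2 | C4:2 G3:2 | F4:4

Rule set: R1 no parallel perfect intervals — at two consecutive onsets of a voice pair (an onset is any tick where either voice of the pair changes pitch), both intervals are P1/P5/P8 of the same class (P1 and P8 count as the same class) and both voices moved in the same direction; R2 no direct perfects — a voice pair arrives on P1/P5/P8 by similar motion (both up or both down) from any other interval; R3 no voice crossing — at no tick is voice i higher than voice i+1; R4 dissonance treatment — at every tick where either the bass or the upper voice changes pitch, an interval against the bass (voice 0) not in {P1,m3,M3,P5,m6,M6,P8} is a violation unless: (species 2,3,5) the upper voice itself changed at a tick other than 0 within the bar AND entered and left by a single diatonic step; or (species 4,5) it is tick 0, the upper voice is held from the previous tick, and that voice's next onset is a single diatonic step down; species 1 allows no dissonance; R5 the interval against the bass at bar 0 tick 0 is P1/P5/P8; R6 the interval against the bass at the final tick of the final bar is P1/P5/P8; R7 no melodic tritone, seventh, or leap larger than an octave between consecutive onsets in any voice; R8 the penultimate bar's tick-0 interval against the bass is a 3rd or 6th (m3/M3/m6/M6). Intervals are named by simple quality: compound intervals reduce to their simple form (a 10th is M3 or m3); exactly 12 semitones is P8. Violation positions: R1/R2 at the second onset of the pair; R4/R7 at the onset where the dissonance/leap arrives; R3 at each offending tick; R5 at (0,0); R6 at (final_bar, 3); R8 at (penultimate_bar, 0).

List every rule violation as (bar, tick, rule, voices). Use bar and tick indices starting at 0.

(4, 2, R4, (0, 1))
(7, 0, R2, (0, 1))
(7, 0, R7, (1,))

bar 0: v0=F3 v1=F4 downbeat P8
bar 1: v0=G3 v1=E4 downbeat M6
bar 2: v0=F3 v1=F4 downbeat P8
bar 3: v0=A3 v1=F4 downbeat m6
bar 4: v0=B3 v1=G4 downbeat m6
bar 5: v0=G3 v1=E4 downbeat M6
bar 6: v0=E3 v1=C4 downbeat m6
bar 7: v0=F3 v1=F4 downbeat P8
  -> R4 @ bar 4 tick 2 v(0, 1): B3/C5 m2 untreated
  -> R2 @ bar 7 tick 0 v(0, 1): E3/G3 m3 -> F3/F4 P8 similar
  -> R7 @ bar 7 tick 0 v(1,): G3->F4 leap 10st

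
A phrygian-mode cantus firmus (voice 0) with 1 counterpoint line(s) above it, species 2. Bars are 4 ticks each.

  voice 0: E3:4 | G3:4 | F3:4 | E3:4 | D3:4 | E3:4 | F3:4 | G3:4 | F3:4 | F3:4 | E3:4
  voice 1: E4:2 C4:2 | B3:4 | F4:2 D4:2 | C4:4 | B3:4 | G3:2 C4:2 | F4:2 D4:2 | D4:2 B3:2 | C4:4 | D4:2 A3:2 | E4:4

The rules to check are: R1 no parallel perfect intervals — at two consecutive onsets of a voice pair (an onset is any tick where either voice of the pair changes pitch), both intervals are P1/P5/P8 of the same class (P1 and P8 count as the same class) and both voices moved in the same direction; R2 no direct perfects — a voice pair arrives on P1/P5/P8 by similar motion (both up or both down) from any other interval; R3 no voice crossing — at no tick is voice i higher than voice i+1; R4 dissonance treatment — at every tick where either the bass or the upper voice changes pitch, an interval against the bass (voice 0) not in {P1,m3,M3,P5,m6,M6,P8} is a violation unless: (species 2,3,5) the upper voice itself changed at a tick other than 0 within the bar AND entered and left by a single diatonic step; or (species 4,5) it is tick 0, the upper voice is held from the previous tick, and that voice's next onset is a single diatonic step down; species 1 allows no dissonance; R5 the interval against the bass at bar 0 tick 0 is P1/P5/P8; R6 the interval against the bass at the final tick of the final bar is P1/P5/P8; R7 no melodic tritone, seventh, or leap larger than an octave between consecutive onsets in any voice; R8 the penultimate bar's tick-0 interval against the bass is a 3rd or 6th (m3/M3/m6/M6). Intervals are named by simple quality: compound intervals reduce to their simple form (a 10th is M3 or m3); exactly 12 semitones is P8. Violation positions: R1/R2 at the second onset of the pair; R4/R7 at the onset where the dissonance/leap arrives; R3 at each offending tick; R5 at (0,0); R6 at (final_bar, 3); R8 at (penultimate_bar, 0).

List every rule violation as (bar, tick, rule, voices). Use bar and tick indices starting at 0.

bar 0: v0=E3 v1=E4 downbeat P8
bar 1: v0=G3 v1=B3 downbeat M3
bar 2: v0=F3 v1=F4 downbeat P8
bar 3: v0=E3 v1=C4 downbeat m6
bar 4: v0=D3 v1=B3 downbeat M6
bar 5: v0=E3 v1=G3 downbeat m3
bar 6: v0=F3 v1=F4 downbeat P8
bar 7: v0=G3 v1=D4 downbeat P5
bar 8: v0=F3 v1=C4 downbeat P5
bar 9: v0=F3 v1=D4 downbeat M6
bar 10: v0=E3 v1=E4 downbeat P8
  -> R7 @ bar 2 tick 0 v(1,): B3->F4 leap 6st
  -> R2 @ bar 6 tick 0 v(0, 1): E3/C4 m6 -> F3/F4 P8 similar

(2, 0, R7, (1,))
(6, 0, R2, (0, 1))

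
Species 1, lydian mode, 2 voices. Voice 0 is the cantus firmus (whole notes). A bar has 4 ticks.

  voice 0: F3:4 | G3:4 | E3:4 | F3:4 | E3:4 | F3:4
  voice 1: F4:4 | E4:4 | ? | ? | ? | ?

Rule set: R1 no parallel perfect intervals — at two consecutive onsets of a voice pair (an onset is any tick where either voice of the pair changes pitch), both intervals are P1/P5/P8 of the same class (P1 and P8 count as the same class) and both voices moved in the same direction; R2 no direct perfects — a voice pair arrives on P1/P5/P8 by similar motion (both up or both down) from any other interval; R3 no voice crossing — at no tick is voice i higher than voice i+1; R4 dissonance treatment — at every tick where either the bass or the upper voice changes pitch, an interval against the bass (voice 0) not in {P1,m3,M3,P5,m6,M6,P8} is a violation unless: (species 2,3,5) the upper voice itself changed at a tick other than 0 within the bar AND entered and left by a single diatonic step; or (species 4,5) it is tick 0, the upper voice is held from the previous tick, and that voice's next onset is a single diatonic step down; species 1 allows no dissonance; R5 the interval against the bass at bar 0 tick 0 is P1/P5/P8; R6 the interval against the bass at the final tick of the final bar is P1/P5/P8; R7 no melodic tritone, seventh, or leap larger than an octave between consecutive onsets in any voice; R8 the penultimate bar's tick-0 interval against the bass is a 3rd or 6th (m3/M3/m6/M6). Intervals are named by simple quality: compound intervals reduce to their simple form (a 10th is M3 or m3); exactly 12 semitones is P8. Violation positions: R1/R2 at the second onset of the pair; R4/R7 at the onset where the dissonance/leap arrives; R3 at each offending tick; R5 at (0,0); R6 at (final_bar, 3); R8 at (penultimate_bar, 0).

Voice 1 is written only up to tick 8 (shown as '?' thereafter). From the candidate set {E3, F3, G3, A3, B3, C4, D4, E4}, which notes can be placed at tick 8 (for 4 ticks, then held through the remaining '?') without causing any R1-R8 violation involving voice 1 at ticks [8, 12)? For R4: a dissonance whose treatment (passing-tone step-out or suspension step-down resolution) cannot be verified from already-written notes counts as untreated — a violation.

{C4, E4, G3}

E3: violates R2
F3: violates R4,R7
G3: legal
A3: violates R4
B3: violates R2
C4: legal
D4: violates R4
E4: legal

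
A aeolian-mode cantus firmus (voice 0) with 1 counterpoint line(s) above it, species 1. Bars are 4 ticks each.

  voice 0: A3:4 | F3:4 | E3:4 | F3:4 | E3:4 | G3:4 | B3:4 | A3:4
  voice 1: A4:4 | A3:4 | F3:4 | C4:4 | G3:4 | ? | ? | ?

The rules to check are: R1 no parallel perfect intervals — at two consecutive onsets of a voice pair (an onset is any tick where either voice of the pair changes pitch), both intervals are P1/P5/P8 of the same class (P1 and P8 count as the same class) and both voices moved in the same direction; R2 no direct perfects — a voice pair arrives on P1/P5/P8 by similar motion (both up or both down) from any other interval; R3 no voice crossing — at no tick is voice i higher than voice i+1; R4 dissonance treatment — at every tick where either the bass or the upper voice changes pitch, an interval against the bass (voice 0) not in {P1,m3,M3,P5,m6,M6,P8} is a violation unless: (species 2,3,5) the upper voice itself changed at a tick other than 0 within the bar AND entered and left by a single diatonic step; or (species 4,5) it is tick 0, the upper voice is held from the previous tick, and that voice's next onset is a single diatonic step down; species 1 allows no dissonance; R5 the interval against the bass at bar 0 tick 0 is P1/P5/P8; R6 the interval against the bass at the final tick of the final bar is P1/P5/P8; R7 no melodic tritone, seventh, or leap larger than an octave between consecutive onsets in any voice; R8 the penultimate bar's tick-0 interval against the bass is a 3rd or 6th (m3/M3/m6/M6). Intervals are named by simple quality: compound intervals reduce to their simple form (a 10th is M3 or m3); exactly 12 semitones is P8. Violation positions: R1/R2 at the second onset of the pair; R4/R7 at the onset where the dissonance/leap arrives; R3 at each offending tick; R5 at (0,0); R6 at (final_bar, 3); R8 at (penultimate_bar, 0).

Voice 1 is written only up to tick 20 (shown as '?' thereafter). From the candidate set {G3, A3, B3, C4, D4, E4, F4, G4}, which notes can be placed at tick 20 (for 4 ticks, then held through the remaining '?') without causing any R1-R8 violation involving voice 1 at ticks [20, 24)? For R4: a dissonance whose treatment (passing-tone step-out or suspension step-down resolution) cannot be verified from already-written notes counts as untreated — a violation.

{B3, E4, G3}

G3: legal
A3: violates R4
B3: legal
C4: violates R4
D4: violates R2
E4: legal
F4: violates R4,R7
G4: violates R2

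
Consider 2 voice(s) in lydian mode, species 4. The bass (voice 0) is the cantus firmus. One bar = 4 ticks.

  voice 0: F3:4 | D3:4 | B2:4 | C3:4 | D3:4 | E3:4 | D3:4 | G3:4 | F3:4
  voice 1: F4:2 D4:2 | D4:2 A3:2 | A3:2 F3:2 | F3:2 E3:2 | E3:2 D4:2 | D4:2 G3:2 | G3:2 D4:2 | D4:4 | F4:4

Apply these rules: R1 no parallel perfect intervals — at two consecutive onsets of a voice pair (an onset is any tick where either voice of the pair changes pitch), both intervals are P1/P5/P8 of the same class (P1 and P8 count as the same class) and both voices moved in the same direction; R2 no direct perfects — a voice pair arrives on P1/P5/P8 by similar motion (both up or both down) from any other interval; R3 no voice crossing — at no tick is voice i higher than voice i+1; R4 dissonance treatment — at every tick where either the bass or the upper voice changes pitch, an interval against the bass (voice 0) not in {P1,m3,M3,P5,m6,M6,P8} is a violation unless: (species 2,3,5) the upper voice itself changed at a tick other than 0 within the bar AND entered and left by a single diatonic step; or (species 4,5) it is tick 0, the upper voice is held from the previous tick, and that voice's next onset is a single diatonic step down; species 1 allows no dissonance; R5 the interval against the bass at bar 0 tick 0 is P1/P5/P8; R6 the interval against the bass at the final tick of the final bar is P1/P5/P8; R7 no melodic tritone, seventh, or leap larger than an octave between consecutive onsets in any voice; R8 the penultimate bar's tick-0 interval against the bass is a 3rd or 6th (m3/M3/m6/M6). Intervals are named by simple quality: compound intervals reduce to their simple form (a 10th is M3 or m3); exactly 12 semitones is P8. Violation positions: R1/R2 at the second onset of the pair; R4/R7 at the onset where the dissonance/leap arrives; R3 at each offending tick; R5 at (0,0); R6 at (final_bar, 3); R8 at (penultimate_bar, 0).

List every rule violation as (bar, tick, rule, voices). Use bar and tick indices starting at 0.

(2, 0, R4, (0, 1))
(2, 2, R4, (0, 1))
(4, 0, R4, (0, 1))
(4, 2, R7, (1,))
(5, 0, R4, (0, 1))
(6, 0, R4, (0, 1))
(7, 0, R8, (0, 1))

bar 0: v0=F3 v1=F4 downbeat P8
bar 1: v0=D3 v1=D4 downbeat P8
bar 2: v0=B2 v1=A3 downbeat m7
bar 3: v0=C3 v1=F3 downbeat P4
bar 4: v0=D3 v1=E3 downbeat M2
bar 5: v0=E3 v1=D4 downbeat m7
bar 6: v0=D3 v1=G3 downbeat P4
bar 7: v0=G3 v1=D4 downbeat P5
bar 8: v0=F3 v1=F4 downbeat P8
  -> R4 @ bar 2 tick 0 v(0, 1): B2/A3 m7 untreated
  -> R4 @ bar 2 tick 2 v(0, 1): B2/F3 TT untreated
  -> R4 @ bar 4 tick 0 v(0, 1): D3/E3 M2 untreated
  -> R7 @ bar 4 tick 2 v(1,): E3->D4 leap 10st
  -> R4 @ bar 5 tick 0 v(0, 1): E3/D4 m7 untreated
  -> R4 @ bar 6 tick 0 v(0, 1): D3/G3 P4 untreated
  -> R8 @ bar 7 tick 0 v(0, 1): penult P5 not 3rd/6th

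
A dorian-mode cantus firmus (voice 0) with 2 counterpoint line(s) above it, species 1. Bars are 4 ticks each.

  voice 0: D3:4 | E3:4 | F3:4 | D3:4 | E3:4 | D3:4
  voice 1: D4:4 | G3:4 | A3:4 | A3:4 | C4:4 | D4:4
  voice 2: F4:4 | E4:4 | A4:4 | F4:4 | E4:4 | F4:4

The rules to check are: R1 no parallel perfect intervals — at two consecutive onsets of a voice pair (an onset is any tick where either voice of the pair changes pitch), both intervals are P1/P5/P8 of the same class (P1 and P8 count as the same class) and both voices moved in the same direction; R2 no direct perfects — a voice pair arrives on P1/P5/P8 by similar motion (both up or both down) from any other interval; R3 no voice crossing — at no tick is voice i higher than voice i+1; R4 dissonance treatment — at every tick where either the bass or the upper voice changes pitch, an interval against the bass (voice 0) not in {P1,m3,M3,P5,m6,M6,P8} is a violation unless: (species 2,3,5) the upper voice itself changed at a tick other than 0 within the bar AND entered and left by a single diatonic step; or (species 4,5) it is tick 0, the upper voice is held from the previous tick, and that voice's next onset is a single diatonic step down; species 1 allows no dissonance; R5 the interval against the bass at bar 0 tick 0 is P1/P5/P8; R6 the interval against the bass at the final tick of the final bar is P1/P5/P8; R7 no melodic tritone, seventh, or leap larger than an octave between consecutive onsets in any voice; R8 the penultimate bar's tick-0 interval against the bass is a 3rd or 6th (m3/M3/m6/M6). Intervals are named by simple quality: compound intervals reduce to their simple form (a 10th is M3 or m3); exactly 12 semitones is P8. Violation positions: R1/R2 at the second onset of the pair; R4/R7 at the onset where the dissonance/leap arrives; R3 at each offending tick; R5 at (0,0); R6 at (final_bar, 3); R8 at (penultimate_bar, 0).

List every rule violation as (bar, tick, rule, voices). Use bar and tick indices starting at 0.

bar 0: v0=D3 v1=D4 v2=F4 downbeat m3
bar 1: v0=E3 v1=G3 v2=E4 downbeat P8
bar 2: v0=F3 v1=A3 v2=A4 downbeat M3
bar 3: v0=D3 v1=A3 v2=F4 downbeat m3
bar 4: v0=E3 v1=C4 v2=E4 downbeat P8
bar 5: v0=D3 v1=D4 v2=F4 downbeat m3
  -> R5 @ bar 0 tick 0 v(0, 2): opens on m3
  -> R2 @ bar 2 tick 0 v(1, 2): G3/E4 M6 -> A3/A4 P8 similar
  -> R8 @ bar 4 tick 0 v(0, 2): penult P8 not 3rd/6th
  -> R6 @ bar 5 tick 3 v(0, 2): closes on m3

(0, 0, R5, (0, 2))
(2, 0, R2, (1, 2))
(4, 0, R8, (0, 2))
(5, 3, R6, (0, 2))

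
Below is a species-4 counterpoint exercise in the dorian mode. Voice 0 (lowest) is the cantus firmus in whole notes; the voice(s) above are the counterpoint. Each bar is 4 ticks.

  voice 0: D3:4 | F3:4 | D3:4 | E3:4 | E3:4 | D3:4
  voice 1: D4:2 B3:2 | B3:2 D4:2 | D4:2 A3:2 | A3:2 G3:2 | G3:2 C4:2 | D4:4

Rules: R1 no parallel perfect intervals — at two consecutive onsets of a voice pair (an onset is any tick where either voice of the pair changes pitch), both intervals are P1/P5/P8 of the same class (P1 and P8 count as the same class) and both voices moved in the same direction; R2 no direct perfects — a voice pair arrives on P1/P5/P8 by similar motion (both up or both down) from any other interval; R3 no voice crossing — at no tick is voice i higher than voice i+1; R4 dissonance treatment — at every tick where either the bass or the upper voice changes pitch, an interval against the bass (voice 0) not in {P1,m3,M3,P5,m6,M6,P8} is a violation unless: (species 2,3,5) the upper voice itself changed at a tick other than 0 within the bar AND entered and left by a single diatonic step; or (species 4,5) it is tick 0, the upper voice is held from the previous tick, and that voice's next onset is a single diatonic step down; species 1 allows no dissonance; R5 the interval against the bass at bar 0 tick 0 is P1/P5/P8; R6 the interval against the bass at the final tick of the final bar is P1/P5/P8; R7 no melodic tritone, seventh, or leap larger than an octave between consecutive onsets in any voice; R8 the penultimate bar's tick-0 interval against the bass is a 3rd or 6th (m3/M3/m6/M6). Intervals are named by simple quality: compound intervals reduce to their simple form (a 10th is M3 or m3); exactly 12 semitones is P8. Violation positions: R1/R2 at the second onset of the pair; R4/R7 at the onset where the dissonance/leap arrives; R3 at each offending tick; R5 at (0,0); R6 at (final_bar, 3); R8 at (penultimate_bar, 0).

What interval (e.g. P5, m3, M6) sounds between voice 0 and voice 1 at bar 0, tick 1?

P8

voice 0=D3 voice 1=D4 -> P8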